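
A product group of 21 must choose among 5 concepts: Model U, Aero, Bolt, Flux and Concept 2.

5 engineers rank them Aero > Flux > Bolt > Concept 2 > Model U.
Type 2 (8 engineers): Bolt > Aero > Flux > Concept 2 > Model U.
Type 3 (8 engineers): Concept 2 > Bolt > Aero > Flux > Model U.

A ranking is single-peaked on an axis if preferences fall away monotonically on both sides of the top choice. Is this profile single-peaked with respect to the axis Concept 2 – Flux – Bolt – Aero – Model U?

no

Axis positions: Concept 2=1, Flux=2, Bolt=3, Aero=4, Model U=5.
Type 1: ranking walks positions 4-2-3-1-5; Flux is ranked above Bolt even though Bolt lies between Flux and the peak Aero on the axis — preferences dip and rise again. Not single-peaked.
Type 2 (peak Bolt at position 3): ranking walks positions 3-4-2-1-5, expanding outward from the peak — single-peaked.
Type 3: ranking walks positions 1-3-4-2-5; Bolt is ranked above Flux even though Flux lies between Bolt and the peak Concept 2 on the axis — preferences dip and rise again. Not single-peaked.
Type 1 violates single-peakedness, so the profile is not single-peaked on this axis.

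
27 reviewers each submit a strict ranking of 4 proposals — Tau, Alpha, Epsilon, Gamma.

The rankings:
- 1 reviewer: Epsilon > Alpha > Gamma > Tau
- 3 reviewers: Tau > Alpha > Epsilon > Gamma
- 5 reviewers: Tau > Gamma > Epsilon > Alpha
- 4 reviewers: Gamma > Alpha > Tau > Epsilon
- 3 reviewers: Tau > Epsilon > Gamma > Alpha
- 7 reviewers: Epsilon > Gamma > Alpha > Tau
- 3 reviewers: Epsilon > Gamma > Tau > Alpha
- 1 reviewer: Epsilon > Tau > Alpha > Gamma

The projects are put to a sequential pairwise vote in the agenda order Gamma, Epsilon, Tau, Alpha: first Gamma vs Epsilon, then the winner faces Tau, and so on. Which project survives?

Round 1: Gamma vs Epsilon — 9–18, Epsilon advances.
Round 2: Epsilon vs Tau — 12–15, Tau advances.
Round 3: Tau vs Alpha — 15–12, Tau advances.
The agenda winner is Tau.

Tau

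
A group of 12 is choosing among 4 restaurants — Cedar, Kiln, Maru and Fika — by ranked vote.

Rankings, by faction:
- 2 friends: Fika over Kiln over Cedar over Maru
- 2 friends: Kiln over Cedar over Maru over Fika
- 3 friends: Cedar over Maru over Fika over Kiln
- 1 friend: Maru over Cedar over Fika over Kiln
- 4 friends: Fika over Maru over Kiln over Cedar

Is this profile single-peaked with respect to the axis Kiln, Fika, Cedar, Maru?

no

Axis positions: Kiln=1, Fika=2, Cedar=3, Maru=4.
Faction 1 (peak Fika at position 2): ranking walks positions 2-1-3-4, expanding outward from the peak — single-peaked.
Faction 2: ranking walks positions 1-3-4-2; Cedar is ranked above Fika even though Fika lies between Cedar and the peak Kiln on the axis — preferences dip and rise again. Not single-peaked.
Faction 3 (peak Cedar at position 3): ranking walks positions 3-4-2-1, expanding outward from the peak — single-peaked.
Faction 4 (peak Maru at position 4): ranking walks positions 4-3-2-1, expanding outward from the peak — single-peaked.
Faction 5: ranking walks positions 2-4-1-3; Maru is ranked above Cedar even though Cedar lies between Maru and the peak Fika on the axis — preferences dip and rise again. Not single-peaked.
Faction 2 violates single-peakedness, so the profile is not single-peaked on this axis.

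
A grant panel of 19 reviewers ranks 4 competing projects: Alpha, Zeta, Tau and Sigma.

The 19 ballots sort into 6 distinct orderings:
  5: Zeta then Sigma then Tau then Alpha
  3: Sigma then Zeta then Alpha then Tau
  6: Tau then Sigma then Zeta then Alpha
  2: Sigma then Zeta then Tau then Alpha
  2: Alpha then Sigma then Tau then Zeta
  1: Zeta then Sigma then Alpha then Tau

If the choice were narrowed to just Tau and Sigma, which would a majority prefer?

Ballots ranking Tau above Sigma: 6.
Ballots ranking Sigma above Tau: 19 − 6 = 13.
Sigma wins the head-to-head 13–6.

Sigma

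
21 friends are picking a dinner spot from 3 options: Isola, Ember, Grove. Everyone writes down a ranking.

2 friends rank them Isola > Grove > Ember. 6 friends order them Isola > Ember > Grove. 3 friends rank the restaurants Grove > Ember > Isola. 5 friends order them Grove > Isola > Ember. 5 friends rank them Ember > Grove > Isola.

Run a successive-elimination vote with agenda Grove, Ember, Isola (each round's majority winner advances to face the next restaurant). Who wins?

Round 1: Grove vs Ember — 10–11, Ember advances.
Round 2: Ember vs Isola — 8–13, Isola advances.
Isola survives the agenda.

Isola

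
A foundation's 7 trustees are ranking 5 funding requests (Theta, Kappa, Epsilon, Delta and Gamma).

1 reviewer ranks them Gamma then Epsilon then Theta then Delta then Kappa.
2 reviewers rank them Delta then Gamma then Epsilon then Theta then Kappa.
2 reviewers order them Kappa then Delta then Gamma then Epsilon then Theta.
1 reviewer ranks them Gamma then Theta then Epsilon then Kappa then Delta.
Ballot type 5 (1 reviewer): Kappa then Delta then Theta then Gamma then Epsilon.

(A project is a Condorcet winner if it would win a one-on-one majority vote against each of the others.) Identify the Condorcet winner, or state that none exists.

none

Pairwise majorities:
Theta vs Kappa: 4 to 3, Theta.
Theta vs Epsilon: Theta is ranked higher on 1+1 = 2 ballots, Epsilon on 5. Epsilon wins 5–2.
Theta vs Delta: 1+1 = 2 for Theta, 5 for Delta — Delta by 5–2.
Theta vs Gamma: Theta preferred on 1 ballot; Gamma wins 6–1.
Kappa vs Epsilon: Kappa is ranked higher on 2+1 = 3 ballots, Epsilon on 4. Epsilon wins 4–3.
Kappa vs Delta: Kappa preferred on 2+1+1 = 4 ballots; Kappa wins 4–3.
Kappa vs Gamma: Kappa is ranked higher on 2+1 = 3 ballots, Gamma on 4. Gamma wins 4–3.
Epsilon vs Delta: Epsilon is ranked higher on 1+1 = 2 ballots, Delta on 5. Delta wins 5–2.
Epsilon vs Gamma: 0 to 7, Gamma.
Delta vs Gamma: Delta preferred on 2+2+1 = 5 ballots; Delta wins 5–2.
No project is unbeaten: Theta loses to Epsilon; Kappa loses to Theta; Epsilon loses to Delta; Delta loses to Kappa; Gamma loses to Delta. In particular Theta > Kappa > Delta > Theta is a majority cycle — no Condorcet winner exists.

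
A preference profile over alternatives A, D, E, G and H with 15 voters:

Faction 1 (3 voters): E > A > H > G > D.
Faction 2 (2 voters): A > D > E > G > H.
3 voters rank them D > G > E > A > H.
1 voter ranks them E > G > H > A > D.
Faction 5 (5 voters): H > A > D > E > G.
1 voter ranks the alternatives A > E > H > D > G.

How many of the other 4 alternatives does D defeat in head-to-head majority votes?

D against each rival (15 voters):
D vs A: A, 12–3.
D–E: D 10–5.
D–G: D 11–4.
D vs H: H wins 10–5.
D beats E, G; loses to A, H — 2 pairwise wins.

2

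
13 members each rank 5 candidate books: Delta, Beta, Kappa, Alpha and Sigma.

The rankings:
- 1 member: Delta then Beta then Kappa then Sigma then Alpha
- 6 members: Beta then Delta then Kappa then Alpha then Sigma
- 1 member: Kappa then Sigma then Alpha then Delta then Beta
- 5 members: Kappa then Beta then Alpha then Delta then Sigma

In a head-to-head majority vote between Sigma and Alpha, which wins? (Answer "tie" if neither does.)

Alpha

Ballots ranking Sigma above Alpha: 1 + 1 = 2.
Ballots ranking Alpha above Sigma: 13 − 2 = 11.
Alpha wins the head-to-head 11–2.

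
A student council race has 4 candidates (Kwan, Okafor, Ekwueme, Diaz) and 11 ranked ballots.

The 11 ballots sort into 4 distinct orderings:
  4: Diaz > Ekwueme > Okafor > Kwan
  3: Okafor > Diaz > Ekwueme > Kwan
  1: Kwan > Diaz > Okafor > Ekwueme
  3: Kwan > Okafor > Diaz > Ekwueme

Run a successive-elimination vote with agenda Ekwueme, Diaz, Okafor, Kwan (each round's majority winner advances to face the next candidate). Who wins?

Okafor

Round 1: Ekwueme vs Diaz — 0–11, Diaz advances.
Round 2: Diaz vs Okafor — 5–6, Okafor advances.
Round 3: Okafor vs Kwan — 7–4, Okafor advances.
Okafor survives the agenda.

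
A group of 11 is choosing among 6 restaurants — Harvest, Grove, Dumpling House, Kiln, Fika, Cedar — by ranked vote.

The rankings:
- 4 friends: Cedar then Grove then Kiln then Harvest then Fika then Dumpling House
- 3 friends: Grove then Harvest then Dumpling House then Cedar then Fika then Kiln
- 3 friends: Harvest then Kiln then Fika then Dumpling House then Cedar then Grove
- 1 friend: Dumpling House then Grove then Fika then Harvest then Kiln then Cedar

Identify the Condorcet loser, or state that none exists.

Head-to-head results (11 friends):
Harvest vs Grove: Harvest is ranked higher on 3 ballots, Grove on 8. Grove wins 8–3.
Harvest vs Dumpling House: 4+3+3 = 10 for Harvest, 1 for Dumpling House — Harvest by 10–1.
Harvest vs Kiln: 7 to 4, Harvest.
Harvest vs Fika: 4+3+3 = 10 for Harvest, 1 for Fika — Harvest by 10–1.
Harvest vs Cedar: Harvest wins 7–4.
Grove vs Dumpling House: Grove wins 7–4.
Grove vs Kiln: 4+3+1 = 8 for Grove, 3 for Kiln — Grove by 8–3.
Grove vs Fika: 4+3+1 = 8 for Grove, 3 for Fika — Grove by 8–3.
Grove vs Cedar: Grove preferred on 3+1 = 4 ballots; Cedar wins 7–4.
Dumpling House vs Kiln: Kiln, 7–4.
Dumpling House vs Fika: 3+1 = 4 for Dumpling House, 7 for Fika — Fika by 7–4.
Dumpling House vs Cedar: Dumpling House wins 7–4.
Kiln vs Fika: Kiln wins 7–4.
Kiln vs Cedar: 3+1 = 4 for Kiln, 7 for Cedar — Cedar by 7–4.
Fika vs Cedar: Fika preferred on 3+1 = 4 ballots; Cedar wins 7–4.
No restaurant is winless: Harvest beats Dumpling House; Grove beats Harvest; Dumpling House beats Cedar; Kiln beats Dumpling House; Fika beats Dumpling House; Cedar beats Grove. There is no Condorcet loser.

none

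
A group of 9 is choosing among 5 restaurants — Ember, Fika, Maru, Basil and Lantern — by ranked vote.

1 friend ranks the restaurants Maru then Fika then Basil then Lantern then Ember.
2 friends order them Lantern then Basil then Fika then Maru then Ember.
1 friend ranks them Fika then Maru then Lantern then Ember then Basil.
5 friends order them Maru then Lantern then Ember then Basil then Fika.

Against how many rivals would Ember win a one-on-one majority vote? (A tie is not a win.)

2

Ember against each rival (9 friends):
Ember vs Fika: Ember is ranked higher on 5 ballots, Fika on 4. Ember wins 5–4.
Ember vs Maru: Maru wins 9–0.
Ember vs Basil: 1+5 = 6 for Ember, 3 for Basil — Ember by 6–3.
Ember vs Lantern: Lantern, 9–0.
Ember beats Fika, Basil; loses to Maru, Lantern — 2 pairwise wins.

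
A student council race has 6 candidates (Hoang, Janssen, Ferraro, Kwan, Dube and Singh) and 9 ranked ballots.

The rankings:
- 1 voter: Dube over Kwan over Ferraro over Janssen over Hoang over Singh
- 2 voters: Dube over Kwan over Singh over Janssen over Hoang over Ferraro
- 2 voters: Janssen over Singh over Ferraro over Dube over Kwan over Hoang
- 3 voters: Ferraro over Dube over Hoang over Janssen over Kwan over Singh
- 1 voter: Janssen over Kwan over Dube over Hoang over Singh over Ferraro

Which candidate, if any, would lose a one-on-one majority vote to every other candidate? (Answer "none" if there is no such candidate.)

none

Pairwise majorities:
Hoang vs Janssen: 3 for Hoang, 6 for Janssen — Janssen by 6–3.
Hoang vs Ferraro: Ferraro, 6–3.
Hoang–Kwan: Kwan 6–3.
Hoang vs Dube: Dube, 9–0.
Hoang–Singh: Hoang 5–4.
Janssen–Ferraro: Janssen 5–4.
Janssen vs Kwan: Janssen wins 6–3.
Janssen vs Dube: Dube, 6–3.
Janssen vs Singh: Janssen, 7–2.
Ferraro vs Kwan: Ferraro is ranked higher on 2+3 = 5 ballots, Kwan on 4. Ferraro wins 5–4.
Ferraro vs Dube: 5 to 4, Ferraro.
Ferraro vs Singh: Ferraro is ranked higher on 1+3 = 4 ballots, Singh on 5. Singh wins 5–4.
Kwan vs Dube: 1 to 8, Dube.
Kwan–Singh: Kwan 7–2.
Dube vs Singh: Dube, 7–2.
No candidate is winless: Hoang beats Singh; Janssen beats Hoang; Ferraro beats Hoang; Kwan beats Hoang; Dube beats Hoang; Singh beats Ferraro. There is no Condorcet loser.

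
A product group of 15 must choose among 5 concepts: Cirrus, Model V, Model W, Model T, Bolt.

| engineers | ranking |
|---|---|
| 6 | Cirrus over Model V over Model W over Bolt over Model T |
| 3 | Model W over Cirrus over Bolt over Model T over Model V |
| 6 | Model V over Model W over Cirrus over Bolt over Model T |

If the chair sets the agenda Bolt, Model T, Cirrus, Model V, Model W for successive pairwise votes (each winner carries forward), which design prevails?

Round 1: Bolt vs Model T — 15–0, Bolt advances.
Round 2: Bolt vs Cirrus — 0–15, Cirrus advances.
Round 3: Cirrus vs Model V — 9–6, Cirrus advances.
Round 4: Cirrus vs Model W — 6–9, Model W advances.
The agenda winner is Model W.

Model W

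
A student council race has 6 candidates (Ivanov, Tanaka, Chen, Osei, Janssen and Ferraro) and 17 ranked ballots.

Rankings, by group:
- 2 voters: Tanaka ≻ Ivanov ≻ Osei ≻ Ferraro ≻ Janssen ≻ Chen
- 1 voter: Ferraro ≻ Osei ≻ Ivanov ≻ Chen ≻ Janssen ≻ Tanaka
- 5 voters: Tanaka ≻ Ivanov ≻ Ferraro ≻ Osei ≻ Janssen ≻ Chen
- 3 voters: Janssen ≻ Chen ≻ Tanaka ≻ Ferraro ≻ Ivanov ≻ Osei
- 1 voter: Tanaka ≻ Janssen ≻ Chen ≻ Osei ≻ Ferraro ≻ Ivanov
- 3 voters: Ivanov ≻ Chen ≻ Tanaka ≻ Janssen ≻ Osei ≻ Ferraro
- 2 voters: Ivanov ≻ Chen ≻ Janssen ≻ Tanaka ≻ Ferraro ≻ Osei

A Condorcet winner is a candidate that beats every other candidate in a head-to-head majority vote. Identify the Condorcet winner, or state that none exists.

none

Check each pair by majority over 17 ballots:
Ivanov vs Tanaka: Ivanov is ranked higher on 1+3+2 = 6 ballots, Tanaka on 11. Tanaka wins 11–6.
Ivanov vs Chen: Ivanov preferred on 2+1+5+3+2 = 13 ballots; Ivanov wins 13–4.
Ivanov vs Osei: Ivanov preferred on 2+5+3+3+2 = 15 ballots; Ivanov wins 15–2.
Ivanov vs Janssen: 2+1+5+3+2 = 13 for Ivanov, 4 for Janssen — Ivanov by 13–4.
Ivanov vs Ferraro: 12 to 5, Ivanov.
Tanaka vs Chen: Tanaka is ranked higher on 2+5+1 = 8 ballots, Chen on 9. Chen wins 9–8.
Tanaka vs Osei: Tanaka preferred on 2+5+3+1+3+2 = 16 ballots; Tanaka wins 16–1.
Tanaka vs Janssen: Tanaka preferred on 2+5+1+3 = 11 ballots; Tanaka wins 11–6.
Tanaka vs Ferraro: 2+5+3+1+3+2 = 16 for Tanaka, 1 for Ferraro — Tanaka by 16–1.
Chen vs Osei: Chen preferred on 3+1+3+2 = 9 ballots; Chen wins 9–8.
Chen vs Janssen: 1+3+2 = 6 for Chen, 11 for Janssen — Janssen by 11–6.
Chen vs Ferraro: 9 to 8, Chen.
Osei vs Janssen: Osei is ranked higher on 2+1+5 = 8 ballots, Janssen on 9. Janssen wins 9–8.
Osei vs Ferraro: 2+1+3 = 6 for Osei, 11 for Ferraro — Ferraro by 11–6.
Janssen vs Ferraro: Janssen preferred on 3+1+3+2 = 9 ballots; Janssen wins 9–8.
Each candidate drops at least one matchup (Ivanov loses to Tanaka; Tanaka loses to Chen; Chen loses to Ivanov; Osei loses to Ivanov; Janssen loses to Ivanov; Ferraro loses to Ivanov); the cycle Ivanov beats Chen beats Tanaka beats Ivanov rules out a Condorcet winner.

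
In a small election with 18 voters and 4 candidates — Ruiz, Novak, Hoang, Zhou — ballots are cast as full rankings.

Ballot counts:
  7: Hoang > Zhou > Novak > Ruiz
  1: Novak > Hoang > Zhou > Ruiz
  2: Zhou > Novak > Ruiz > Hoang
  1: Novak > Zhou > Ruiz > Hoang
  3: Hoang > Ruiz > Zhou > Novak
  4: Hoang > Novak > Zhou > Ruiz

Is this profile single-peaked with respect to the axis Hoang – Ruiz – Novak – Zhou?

no

Axis positions: Hoang=1, Ruiz=2, Novak=3, Zhou=4.
Group 1: ranking walks positions 1-4-3-2; Zhou is ranked above Ruiz even though Ruiz lies between Zhou and the peak Hoang on the axis — preferences dip and rise again. Not single-peaked.
Group 2: ranking walks positions 3-1-4-2; Hoang is ranked above Ruiz even though Ruiz lies between Hoang and the peak Novak on the axis — preferences dip and rise again. Not single-peaked.
Group 3 (peak Zhou at position 4): ranking walks positions 4-3-2-1, expanding outward from the peak — single-peaked.
Group 4 (peak Novak at position 3): ranking walks positions 3-4-2-1, expanding outward from the peak — single-peaked.
Group 5: ranking walks positions 1-2-4-3; Zhou is ranked above Novak even though Novak lies between Zhou and the peak Hoang on the axis — preferences dip and rise again. Not single-peaked.
Group 6: ranking walks positions 1-3-4-2; Novak is ranked above Ruiz even though Ruiz lies between Novak and the peak Hoang on the axis — preferences dip and rise again. Not single-peaked.
Group 1 violates single-peakedness, so the profile is not single-peaked on this axis.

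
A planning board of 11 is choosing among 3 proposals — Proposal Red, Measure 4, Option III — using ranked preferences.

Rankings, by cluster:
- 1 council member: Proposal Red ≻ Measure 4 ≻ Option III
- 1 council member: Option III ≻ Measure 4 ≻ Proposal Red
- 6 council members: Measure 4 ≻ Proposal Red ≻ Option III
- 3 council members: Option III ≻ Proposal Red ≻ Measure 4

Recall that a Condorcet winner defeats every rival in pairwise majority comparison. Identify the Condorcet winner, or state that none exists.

Pairwise majorities:
Proposal Red vs Measure 4: Measure 4 wins 7–4.
Proposal Red vs Option III: Proposal Red wins 7–4.
Measure 4–Option III: Measure 4 7–4.
Measure 4 defeats every rival head-to-head and is the Condorcet winner.

Measure 4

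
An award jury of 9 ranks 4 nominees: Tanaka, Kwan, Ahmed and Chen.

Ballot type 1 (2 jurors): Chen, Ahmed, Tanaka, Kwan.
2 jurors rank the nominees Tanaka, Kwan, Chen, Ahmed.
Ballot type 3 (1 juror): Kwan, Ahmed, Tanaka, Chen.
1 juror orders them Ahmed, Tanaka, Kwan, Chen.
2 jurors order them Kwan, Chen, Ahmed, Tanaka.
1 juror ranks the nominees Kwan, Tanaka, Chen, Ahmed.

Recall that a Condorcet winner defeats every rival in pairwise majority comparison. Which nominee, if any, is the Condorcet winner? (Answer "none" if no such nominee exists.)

Pairwise majorities:
Tanaka vs Kwan: 5 to 4, Tanaka.
Tanaka vs Ahmed: 3 to 6, Ahmed.
Tanaka vs Chen: Tanaka, 5–4.
Kwan–Ahmed: Kwan 6–3.
Kwan vs Chen: Kwan preferred on 2+1+1+2+1 = 7 ballots; Kwan wins 7–2.
Ahmed vs Chen: Chen, 7–2.
No nominee is unbeaten: Tanaka loses to Ahmed; Kwan loses to Tanaka; Ahmed loses to Kwan; Chen loses to Tanaka. In particular Tanaka > Kwan > Ahmed > Tanaka is a majority cycle — no Condorcet winner exists.

none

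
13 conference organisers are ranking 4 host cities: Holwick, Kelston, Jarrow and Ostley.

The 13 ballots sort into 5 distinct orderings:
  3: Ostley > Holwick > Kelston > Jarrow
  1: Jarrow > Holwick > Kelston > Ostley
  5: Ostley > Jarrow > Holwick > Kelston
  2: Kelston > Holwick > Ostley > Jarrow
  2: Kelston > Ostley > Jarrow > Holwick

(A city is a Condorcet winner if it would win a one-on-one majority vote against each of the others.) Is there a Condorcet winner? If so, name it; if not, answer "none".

Ostley

Check each pair by majority over 13 ballots:
Holwick–Kelston: Holwick 9–4.
Holwick–Jarrow: Jarrow 8–5.
Holwick vs Ostley: Ostley, 10–3.
Kelston vs Jarrow: Kelston wins 7–6.
Kelston vs Ostley: Ostley wins 8–5.
Jarrow vs Ostley: Ostley, 12–1.
Ostley wins every pairwise contest, so Ostley is the Condorcet winner.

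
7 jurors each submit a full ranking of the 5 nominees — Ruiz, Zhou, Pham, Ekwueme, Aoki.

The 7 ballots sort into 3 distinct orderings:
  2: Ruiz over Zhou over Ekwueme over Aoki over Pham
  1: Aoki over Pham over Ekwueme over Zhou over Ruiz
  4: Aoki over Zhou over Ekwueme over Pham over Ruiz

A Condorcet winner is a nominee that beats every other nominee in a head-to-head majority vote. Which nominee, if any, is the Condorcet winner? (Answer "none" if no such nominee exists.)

Aoki

Pairwise majorities:
Ruiz vs Zhou: Zhou, 5–2.
Ruiz vs Pham: Pham, 5–2.
Ruiz–Ekwueme: Ekwueme 5–2.
Ruiz–Aoki: Aoki 5–2.
Zhou vs Pham: Zhou wins 6–1.
Zhou vs Ekwueme: Zhou wins 6–1.
Zhou vs Aoki: Aoki, 5–2.
Pham–Ekwueme: Ekwueme 6–1.
Pham vs Aoki: Aoki, 7–0.
Ekwueme vs Aoki: Aoki wins 5–2.
Aoki wins every pairwise contest, so Aoki is the Condorcet winner.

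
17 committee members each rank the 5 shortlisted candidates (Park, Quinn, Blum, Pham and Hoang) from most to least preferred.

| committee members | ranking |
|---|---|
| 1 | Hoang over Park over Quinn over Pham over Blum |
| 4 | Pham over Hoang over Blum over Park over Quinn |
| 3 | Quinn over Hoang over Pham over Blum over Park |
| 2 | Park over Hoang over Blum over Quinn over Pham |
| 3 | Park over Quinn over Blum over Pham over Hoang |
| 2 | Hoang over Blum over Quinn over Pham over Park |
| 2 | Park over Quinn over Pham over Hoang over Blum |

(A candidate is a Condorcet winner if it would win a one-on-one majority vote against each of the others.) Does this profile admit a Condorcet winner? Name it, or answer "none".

none

Head-to-head results (17 committee members):
Park vs Quinn: Park, 12–5.
Park vs Blum: Blum wins 9–8.
Park vs Pham: Pham wins 9–8.
Park–Hoang: Hoang 10–7.
Quinn vs Blum: Quinn, 9–8.
Quinn–Pham: Quinn 13–4.
Quinn vs Hoang: Hoang wins 9–8.
Blum vs Pham: Pham, 10–7.
Blum vs Hoang: Hoang, 14–3.
Pham vs Hoang: Pham, 9–8.
Each candidate drops at least one matchup (Park loses to Blum; Quinn loses to Park; Blum loses to Quinn; Pham loses to Quinn; Hoang loses to Pham); the cycle Park → Quinn → Blum → Park rules out a Condorcet winner.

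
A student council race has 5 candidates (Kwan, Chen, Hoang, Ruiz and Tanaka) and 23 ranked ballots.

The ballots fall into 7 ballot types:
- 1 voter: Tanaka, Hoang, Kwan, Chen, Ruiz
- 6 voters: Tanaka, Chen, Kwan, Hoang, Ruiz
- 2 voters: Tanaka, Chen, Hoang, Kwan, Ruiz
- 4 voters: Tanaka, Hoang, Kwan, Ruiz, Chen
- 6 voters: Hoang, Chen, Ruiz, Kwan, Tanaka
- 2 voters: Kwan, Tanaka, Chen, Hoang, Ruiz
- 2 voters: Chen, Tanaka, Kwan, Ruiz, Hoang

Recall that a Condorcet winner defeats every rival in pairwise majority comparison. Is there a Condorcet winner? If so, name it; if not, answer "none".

Check each pair by majority over 23 ballots:
Kwan vs Chen: 7 to 16, Chen.
Kwan vs Hoang: Kwan is ranked higher on 6+2+2 = 10 ballots, Hoang on 13. Hoang wins 13–10.
Kwan vs Ruiz: 1+6+2+4+2+2 = 17 for Kwan, 6 for Ruiz — Kwan by 17–6.
Kwan vs Tanaka: 8 to 15, Tanaka.
Chen vs Hoang: 12 to 11, Chen.
Chen vs Ruiz: 19 to 4, Chen.
Chen vs Tanaka: Chen is ranked higher on 6+2 = 8 ballots, Tanaka on 15. Tanaka wins 15–8.
Hoang vs Ruiz: 21 to 2, Hoang.
Hoang vs Tanaka: 6 to 17, Tanaka.
Ruiz vs Tanaka: 6 for Ruiz, 17 for Tanaka — Tanaka by 17–6.
Tanaka beats each of Kwan, Chen, Hoang, Ruiz — Tanaka is the Condorcet winner.

Tanaka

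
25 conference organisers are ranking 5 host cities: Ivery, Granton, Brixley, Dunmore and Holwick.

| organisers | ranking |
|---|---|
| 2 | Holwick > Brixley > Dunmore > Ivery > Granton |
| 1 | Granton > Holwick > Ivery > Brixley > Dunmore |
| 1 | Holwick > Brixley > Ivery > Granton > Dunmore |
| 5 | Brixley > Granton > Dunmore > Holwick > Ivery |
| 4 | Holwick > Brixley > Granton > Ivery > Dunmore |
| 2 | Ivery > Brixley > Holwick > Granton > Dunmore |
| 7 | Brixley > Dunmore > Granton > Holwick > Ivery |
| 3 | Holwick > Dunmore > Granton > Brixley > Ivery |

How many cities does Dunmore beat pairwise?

1

Dunmore against each rival (25 organisers):
Dunmore vs Ivery: Dunmore is ranked higher on 2+5+7+3 = 17 ballots, Ivery on 8. Dunmore wins 17–8.
Dunmore vs Granton: 12 to 13, Granton.
Dunmore vs Brixley: Dunmore preferred on 3 ballots; Brixley wins 22–3.
Dunmore vs Holwick: 5+7 = 12 for Dunmore, 13 for Holwick — Holwick by 13–12.
Dunmore beats Ivery; loses to Granton, Brixley, Holwick — 1 pairwise win.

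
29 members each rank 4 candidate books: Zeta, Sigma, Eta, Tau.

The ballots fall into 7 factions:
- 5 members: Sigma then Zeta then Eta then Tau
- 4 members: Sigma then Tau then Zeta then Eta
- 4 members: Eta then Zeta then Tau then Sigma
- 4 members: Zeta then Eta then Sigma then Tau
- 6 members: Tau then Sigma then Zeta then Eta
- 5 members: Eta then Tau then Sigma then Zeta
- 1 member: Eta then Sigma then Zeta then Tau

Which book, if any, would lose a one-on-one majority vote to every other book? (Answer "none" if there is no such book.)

Pairwise majorities:
Zeta vs Sigma: Sigma wins 21–8.
Zeta–Eta: Zeta 19–10.
Zeta vs Tau: 5+4+4+1 = 14 for Zeta, 15 for Tau — Tau by 15–14.
Sigma vs Eta: 5+4+6 = 15 for Sigma, 14 for Eta — Sigma by 15–14.
Sigma vs Tau: Sigma is ranked higher on 5+4+4+1 = 14 ballots, Tau on 15. Tau wins 15–14.
Eta vs Tau: 5+4+4+5+1 = 19 for Eta, 10 for Tau — Eta by 19–10.
Each book has at least one pairwise win (Zeta beats Eta; Sigma beats Zeta; Eta beats Tau; Tau beats Zeta) — no Condorcet loser.

none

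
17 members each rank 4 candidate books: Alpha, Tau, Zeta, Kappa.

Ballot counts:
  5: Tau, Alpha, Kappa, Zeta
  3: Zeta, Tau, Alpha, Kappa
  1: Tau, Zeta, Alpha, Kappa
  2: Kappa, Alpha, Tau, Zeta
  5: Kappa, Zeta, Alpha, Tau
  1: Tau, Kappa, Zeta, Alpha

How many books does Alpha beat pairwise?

Alpha against each rival (17 members):
Alpha vs Tau: 2+5 = 7 for Alpha, 10 for Tau — Tau by 10–7.
Alpha vs Zeta: Alpha preferred on 5+2 = 7 ballots; Zeta wins 10–7.
Alpha vs Kappa: Alpha, 9–8.
Alpha beats Kappa; loses to Tau, Zeta — 1 pairwise win.

1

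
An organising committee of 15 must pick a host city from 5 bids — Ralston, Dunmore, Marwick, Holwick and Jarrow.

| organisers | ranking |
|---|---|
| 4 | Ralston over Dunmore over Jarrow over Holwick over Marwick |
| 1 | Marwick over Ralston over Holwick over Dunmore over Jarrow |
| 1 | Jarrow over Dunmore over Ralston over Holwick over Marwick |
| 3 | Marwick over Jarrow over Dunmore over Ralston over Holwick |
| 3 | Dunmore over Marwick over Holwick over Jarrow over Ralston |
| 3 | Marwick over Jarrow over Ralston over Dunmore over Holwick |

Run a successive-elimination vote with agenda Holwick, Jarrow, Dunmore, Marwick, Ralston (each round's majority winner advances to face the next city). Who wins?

Round 1: Holwick vs Jarrow — 4–11, Jarrow advances.
Round 2: Jarrow vs Dunmore — 7–8, Dunmore advances.
Round 3: Dunmore vs Marwick — 8–7, Dunmore advances.
Round 4: Dunmore vs Ralston — 7–8, Ralston advances.
Ralston survives the agenda.

Ralston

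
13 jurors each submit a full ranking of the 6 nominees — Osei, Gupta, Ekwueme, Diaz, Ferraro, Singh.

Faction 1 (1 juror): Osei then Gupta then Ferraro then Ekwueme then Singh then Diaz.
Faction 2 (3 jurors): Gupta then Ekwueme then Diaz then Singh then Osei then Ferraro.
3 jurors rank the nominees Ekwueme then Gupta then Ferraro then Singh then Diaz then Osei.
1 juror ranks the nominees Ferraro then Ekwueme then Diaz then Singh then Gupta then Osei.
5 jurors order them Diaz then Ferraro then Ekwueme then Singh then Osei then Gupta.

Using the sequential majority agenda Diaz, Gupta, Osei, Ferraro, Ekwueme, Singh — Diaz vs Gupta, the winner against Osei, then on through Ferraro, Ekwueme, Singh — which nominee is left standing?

Ekwueme

Round 1: Diaz vs Gupta — 6–7, Gupta advances.
Round 2: Gupta vs Osei — 7–6, Gupta advances.
Round 3: Gupta vs Ferraro — 7–6, Gupta advances.
Round 4: Gupta vs Ekwueme — 4–9, Ekwueme advances.
Round 5: Ekwueme vs Singh — 13–0, Ekwueme advances.
The agenda winner is Ekwueme.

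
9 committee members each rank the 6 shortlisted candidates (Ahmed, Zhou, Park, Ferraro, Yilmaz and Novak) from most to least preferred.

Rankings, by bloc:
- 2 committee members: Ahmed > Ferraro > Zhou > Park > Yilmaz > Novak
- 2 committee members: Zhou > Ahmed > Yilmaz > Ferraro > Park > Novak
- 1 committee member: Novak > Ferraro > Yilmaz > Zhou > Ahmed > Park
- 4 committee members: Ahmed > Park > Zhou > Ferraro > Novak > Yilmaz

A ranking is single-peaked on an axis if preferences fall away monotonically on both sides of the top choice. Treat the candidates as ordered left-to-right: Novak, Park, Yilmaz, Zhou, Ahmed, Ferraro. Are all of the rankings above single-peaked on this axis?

Axis positions: Novak=1, Park=2, Yilmaz=3, Zhou=4, Ahmed=5, Ferraro=6.
Bloc 1: ranking walks positions 5-6-4-2-3-1; Park is ranked above Yilmaz even though Yilmaz lies between Park and the peak Ahmed on the axis — preferences dip and rise again. Not single-peaked.
Bloc 2 (peak Zhou at position 4): ranking walks positions 4-5-3-6-2-1, expanding outward from the peak — single-peaked.
Bloc 3: ranking walks positions 1-6-3-4-5-2; Ferraro is ranked above Park even though Park lies between Ferraro and the peak Novak on the axis — preferences dip and rise again. Not single-peaked.
Bloc 4: ranking walks positions 5-2-4-6-1-3; Park is ranked above Zhou even though Zhou lies between Park and the peak Ahmed on the axis — preferences dip and rise again. Not single-peaked.
Bloc 1 violates single-peakedness, so the profile is not single-peaked on this axis.

no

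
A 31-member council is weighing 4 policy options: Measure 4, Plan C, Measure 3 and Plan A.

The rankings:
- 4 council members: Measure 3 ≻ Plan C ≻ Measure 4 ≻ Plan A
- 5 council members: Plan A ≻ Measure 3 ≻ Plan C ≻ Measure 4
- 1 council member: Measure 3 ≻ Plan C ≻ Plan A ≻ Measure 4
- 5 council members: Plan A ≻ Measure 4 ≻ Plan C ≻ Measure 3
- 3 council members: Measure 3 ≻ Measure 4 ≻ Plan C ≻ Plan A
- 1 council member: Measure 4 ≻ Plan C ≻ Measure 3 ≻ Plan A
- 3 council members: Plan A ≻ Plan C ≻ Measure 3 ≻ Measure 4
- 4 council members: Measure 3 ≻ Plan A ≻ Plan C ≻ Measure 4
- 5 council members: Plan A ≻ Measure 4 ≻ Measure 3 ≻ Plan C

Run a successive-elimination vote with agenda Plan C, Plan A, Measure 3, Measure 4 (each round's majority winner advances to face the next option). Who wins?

Round 1: Plan C vs Plan A — 9–22, Plan A advances.
Round 2: Plan A vs Measure 3 — 18–13, Plan A advances.
Round 3: Plan A vs Measure 4 — 23–8, Plan A advances.
Plan A survives the agenda.

Plan A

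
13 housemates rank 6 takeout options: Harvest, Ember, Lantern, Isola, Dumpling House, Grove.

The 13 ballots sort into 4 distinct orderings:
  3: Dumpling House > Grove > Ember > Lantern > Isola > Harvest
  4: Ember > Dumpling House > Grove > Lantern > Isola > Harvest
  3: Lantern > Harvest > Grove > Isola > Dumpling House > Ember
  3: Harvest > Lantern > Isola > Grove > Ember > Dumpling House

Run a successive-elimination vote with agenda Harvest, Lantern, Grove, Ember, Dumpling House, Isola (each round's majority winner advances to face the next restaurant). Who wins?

Round 1: Harvest vs Lantern — 3–10, Lantern advances.
Round 2: Lantern vs Grove — 6–7, Grove advances.
Round 3: Grove vs Ember — 9–4, Grove advances.
Round 4: Grove vs Dumpling House — 6–7, Dumpling House advances.
Round 5: Dumpling House vs Isola — 7–6, Dumpling House advances.
The agenda winner is Dumpling House.

Dumpling House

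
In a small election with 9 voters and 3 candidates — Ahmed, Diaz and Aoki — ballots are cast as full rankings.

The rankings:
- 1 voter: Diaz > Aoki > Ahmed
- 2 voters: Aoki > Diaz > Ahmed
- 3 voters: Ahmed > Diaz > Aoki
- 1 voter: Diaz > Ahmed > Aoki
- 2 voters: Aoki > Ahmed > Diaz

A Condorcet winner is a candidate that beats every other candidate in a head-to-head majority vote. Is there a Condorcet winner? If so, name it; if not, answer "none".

Head-to-head results (9 voters):
Ahmed vs Diaz: Ahmed preferred on 3+2 = 5 ballots; Ahmed wins 5–4.
Ahmed vs Aoki: 3+1 = 4 for Ahmed, 5 for Aoki — Aoki by 5–4.
Diaz–Aoki: Diaz 5–4.
Every candidate loses at least once (Ahmed loses to Aoki; Diaz loses to Ahmed; Aoki loses to Diaz). The majority relation contains the cycle Ahmed → Diaz → Aoki → Ahmed, so there is no Condorcet winner.

none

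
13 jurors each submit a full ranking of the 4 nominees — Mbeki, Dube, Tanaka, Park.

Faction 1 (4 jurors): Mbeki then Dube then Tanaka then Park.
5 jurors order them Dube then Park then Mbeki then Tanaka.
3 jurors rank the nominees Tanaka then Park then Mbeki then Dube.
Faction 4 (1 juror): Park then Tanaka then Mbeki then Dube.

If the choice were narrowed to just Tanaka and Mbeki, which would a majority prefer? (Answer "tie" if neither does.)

Ballots ranking Tanaka above Mbeki: 3 + 1 = 4.
Ballots ranking Mbeki above Tanaka: 13 − 4 = 9.
Mbeki wins the head-to-head 9–4.

Mbeki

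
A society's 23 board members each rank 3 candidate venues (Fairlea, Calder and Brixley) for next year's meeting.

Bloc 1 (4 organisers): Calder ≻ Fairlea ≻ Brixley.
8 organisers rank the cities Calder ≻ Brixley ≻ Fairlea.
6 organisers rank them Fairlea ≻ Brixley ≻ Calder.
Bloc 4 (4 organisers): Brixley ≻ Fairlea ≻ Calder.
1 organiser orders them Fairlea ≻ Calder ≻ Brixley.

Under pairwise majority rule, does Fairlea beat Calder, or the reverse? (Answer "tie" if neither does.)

Ballots ranking Fairlea above Calder: 6 + 4 + 1 = 11.
Ballots ranking Calder above Fairlea: 23 − 11 = 12.
Calder wins the head-to-head 12–11.

Calder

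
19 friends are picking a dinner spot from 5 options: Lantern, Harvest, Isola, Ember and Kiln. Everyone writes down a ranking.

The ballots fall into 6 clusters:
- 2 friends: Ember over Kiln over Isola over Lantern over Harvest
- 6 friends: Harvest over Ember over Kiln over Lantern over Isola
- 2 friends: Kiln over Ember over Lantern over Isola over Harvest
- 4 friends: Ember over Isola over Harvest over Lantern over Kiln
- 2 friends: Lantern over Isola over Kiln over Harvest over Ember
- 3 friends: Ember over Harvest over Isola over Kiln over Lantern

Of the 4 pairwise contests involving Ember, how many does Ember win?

4

Ember against each rival (19 friends):
Ember vs Lantern: Ember, 17–2.
Ember–Harvest: Ember 11–8.
Ember–Isola: Ember 17–2.
Ember vs Kiln: Ember is ranked higher on 2+6+4+3 = 15 ballots, Kiln on 4. Ember wins 15–4.
Ember beats Lantern, Harvest, Isola, Kiln — 4 pairwise wins.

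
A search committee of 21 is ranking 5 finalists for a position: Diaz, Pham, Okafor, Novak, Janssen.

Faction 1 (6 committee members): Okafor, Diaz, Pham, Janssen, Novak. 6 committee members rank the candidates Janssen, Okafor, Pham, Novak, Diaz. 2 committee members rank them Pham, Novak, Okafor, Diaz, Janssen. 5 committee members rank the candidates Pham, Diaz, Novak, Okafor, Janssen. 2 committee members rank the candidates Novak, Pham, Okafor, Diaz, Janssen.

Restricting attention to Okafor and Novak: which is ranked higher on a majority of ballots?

Ballots ranking Okafor above Novak: 6 + 6 = 12.
Ballots ranking Novak above Okafor: 21 − 12 = 9.
Okafor wins the head-to-head 12–9.

Okafor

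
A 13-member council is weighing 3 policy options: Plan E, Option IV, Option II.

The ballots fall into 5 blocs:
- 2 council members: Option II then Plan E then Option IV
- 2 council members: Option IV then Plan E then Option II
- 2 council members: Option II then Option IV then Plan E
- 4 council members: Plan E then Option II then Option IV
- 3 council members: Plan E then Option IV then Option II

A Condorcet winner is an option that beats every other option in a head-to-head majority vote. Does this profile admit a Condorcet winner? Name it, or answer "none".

Plan E

Head-to-head results (13 council members):
Plan E vs Option IV: Plan E, 9–4.
Plan E–Option II: Plan E 9–4.
Option IV vs Option II: Option II wins 8–5.
Plan E beats each of Option IV, Option II — Plan E is the Condorcet winner.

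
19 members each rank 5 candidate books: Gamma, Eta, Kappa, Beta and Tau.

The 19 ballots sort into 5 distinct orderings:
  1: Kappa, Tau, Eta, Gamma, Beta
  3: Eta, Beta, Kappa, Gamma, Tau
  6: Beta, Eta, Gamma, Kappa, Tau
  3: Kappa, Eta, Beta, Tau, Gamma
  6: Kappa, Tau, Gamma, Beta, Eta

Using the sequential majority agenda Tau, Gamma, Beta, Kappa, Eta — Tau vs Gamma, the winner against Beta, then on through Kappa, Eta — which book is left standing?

Round 1: Tau vs Gamma — 10–9, Tau advances.
Round 2: Tau vs Beta — 7–12, Beta advances.
Round 3: Beta vs Kappa — 9–10, Kappa advances.
Round 4: Kappa vs Eta — 10–9, Kappa advances.
The agenda winner is Kappa.

Kappa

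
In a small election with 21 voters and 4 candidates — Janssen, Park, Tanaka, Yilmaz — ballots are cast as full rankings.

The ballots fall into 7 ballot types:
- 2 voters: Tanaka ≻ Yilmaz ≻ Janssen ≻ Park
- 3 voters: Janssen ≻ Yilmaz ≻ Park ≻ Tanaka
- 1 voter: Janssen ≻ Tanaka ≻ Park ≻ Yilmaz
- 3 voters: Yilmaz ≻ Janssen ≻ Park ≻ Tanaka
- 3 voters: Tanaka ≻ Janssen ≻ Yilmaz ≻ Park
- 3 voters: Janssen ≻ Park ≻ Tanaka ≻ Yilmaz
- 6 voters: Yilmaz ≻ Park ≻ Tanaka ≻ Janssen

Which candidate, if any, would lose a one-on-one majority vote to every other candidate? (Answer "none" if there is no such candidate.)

none

Pairwise majorities:
Janssen–Park: Janssen 15–6.
Janssen vs Tanaka: Tanaka, 11–10.
Janssen vs Yilmaz: Janssen is ranked higher on 3+1+3+3 = 10 ballots, Yilmaz on 11. Yilmaz wins 11–10.
Park vs Tanaka: 15 to 6, Park.
Park vs Yilmaz: Yilmaz wins 17–4.
Tanaka vs Yilmaz: Yilmaz, 12–9.
No candidate is winless: Janssen beats Park; Park beats Tanaka; Tanaka beats Janssen; Yilmaz beats Janssen. There is no Condorcet loser.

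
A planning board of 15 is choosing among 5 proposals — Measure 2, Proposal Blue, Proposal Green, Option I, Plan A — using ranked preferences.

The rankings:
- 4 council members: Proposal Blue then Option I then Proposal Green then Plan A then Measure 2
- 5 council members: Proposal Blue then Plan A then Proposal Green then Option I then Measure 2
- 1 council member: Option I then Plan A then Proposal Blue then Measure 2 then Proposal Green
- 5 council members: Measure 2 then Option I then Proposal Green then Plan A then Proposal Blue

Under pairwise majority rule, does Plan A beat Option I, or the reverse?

Ballots ranking Plan A above Option I: 5.
Ballots ranking Option I above Plan A: 15 − 5 = 10.
Option I wins the head-to-head 10–5.

Option I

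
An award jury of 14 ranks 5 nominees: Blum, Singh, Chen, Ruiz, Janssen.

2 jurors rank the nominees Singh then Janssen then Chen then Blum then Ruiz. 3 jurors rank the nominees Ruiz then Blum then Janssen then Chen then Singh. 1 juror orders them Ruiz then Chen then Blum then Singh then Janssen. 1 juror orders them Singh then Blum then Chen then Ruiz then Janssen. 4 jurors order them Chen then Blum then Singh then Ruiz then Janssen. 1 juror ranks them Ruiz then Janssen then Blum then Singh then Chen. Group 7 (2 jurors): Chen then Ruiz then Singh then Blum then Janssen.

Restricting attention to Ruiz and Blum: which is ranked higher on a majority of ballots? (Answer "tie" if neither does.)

tie

Ballots ranking Ruiz above Blum: 3 + 1 + 1 + 2 = 7.
Ballots ranking Blum above Ruiz: 14 − 7 = 7.
7–7: the pair ties.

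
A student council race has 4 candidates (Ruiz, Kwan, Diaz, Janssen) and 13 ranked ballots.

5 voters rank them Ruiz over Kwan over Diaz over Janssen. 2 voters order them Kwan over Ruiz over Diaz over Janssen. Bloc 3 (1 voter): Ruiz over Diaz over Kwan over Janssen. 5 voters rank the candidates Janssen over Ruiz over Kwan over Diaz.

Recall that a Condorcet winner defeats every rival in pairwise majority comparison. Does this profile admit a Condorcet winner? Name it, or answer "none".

Check each pair by majority over 13 ballots:
Ruiz vs Kwan: Ruiz wins 11–2.
Ruiz vs Diaz: Ruiz wins 13–0.
Ruiz vs Janssen: Ruiz, 8–5.
Kwan vs Diaz: Kwan wins 12–1.
Kwan–Janssen: Kwan 8–5.
Diaz vs Janssen: Diaz, 8–5.
Ruiz wins every pairwise contest, so Ruiz is the Condorcet winner.

Ruiz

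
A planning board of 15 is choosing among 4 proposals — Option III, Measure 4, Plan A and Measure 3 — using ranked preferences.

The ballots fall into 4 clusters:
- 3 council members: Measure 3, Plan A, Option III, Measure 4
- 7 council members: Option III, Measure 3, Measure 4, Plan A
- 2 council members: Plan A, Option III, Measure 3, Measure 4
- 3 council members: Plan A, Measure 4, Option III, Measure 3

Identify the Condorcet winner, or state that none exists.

Pairwise majorities:
Option III vs Measure 4: 12 to 3, Option III.
Option III vs Plan A: 7 for Option III, 8 for Plan A — Plan A by 8–7.
Option III vs Measure 3: Option III preferred on 7+2+3 = 12 ballots; Option III wins 12–3.
Measure 4 vs Plan A: Measure 4 is ranked higher on 7 ballots, Plan A on 8. Plan A wins 8–7.
Measure 4 vs Measure 3: 3 for Measure 4, 12 for Measure 3 — Measure 3 by 12–3.
Plan A vs Measure 3: Plan A is ranked higher on 2+3 = 5 ballots, Measure 3 on 10. Measure 3 wins 10–5.
Every option loses at least once (Option III loses to Plan A; Measure 4 loses to Option III; Plan A loses to Measure 3; Measure 3 loses to Option III). The majority relation contains the cycle Option III → Measure 3 → Plan A → Option III, so there is no Condorcet winner.

none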